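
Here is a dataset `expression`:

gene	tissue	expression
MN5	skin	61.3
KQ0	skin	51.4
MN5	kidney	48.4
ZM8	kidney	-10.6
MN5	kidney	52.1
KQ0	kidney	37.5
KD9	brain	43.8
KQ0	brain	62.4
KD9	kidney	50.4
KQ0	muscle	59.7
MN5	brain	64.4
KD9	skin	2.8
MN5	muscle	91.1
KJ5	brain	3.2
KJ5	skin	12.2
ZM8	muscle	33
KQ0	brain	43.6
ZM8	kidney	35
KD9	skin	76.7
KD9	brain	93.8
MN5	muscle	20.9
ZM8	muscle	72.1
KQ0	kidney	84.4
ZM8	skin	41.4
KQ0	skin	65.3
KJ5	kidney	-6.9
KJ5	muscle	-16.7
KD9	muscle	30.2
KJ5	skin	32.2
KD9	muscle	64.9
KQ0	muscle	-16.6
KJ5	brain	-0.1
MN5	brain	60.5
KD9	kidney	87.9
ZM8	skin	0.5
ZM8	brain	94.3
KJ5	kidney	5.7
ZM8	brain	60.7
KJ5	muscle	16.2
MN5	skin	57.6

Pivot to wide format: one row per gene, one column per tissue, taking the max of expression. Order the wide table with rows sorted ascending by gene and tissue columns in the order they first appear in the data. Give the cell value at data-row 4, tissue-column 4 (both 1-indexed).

91.1

With rows sorted ascending by gene, row 4 is gene=MN5. tissue columns in first-appearance order: skin, kidney, brain, muscle; column 4 is muscle.
Long rows with gene=MN5, tissue=muscle: max(91.1, 20.9) = 91.1.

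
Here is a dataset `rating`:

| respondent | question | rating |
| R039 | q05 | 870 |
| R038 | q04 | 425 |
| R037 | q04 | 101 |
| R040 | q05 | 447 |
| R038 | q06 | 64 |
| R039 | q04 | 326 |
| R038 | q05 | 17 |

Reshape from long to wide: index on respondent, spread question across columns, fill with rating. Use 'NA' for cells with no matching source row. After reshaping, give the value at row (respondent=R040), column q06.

NA

No long-format row has respondent=R040 and question=q06, so the cell is NA.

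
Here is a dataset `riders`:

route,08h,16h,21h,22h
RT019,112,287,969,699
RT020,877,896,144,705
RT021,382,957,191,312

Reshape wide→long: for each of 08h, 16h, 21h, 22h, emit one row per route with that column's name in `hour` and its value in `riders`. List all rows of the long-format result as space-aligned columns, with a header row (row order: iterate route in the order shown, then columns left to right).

Each (route, column) pair becomes one row: 3 × 4 = 12 rows.
For example, (RT019, 08h) → riders=112.

route  hour  riders
RT019  08h   112   
RT019  16h   287   
RT019  21h   969   
RT019  22h   699   
RT020  08h   877   
RT020  16h   896   
RT020  21h   144   
RT020  22h   705   
RT021  08h   382   
RT021  16h   957   
RT021  21h   191   
RT021  22h   312   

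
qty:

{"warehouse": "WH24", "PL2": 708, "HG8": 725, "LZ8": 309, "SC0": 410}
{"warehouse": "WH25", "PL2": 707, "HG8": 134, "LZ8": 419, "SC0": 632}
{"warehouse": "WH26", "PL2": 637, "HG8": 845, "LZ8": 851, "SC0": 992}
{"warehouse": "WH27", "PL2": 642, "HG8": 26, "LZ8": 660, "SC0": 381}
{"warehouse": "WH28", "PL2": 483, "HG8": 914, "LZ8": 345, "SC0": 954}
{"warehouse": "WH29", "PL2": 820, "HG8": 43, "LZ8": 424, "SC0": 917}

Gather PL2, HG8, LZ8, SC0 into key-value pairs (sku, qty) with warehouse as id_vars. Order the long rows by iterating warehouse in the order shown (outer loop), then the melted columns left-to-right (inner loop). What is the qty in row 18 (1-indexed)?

24 rows total (6 × 4). Row 18: index ⌊(18-1)/4⌋ = 4 into warehouse → WH28; (18-1) mod 4 = 1 into the melted columns → HG8.
So row 18 is (WH28, HG8, 914); qty = 914.

914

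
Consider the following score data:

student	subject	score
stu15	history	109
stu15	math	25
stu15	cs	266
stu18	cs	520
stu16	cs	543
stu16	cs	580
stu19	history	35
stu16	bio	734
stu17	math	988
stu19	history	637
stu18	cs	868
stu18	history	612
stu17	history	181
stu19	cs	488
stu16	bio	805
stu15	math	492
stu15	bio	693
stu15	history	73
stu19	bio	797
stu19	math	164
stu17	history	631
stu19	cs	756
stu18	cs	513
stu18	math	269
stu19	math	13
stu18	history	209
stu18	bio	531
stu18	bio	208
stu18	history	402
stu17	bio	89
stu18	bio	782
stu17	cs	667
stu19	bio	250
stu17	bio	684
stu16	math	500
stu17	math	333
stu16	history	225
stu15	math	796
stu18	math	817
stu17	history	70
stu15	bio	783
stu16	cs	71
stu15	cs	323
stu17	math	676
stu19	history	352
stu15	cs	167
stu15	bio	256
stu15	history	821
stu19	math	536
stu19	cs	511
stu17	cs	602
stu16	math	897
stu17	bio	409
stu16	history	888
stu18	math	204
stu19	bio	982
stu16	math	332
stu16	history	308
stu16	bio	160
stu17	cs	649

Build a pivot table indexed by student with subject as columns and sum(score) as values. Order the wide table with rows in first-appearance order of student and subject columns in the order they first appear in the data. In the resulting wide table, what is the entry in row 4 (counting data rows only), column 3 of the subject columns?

1755

With rows in first-appearance order of student, row 4 is student=stu19. subject columns in first-appearance order: history, math, cs, bio; column 3 is cs.
Long rows with student=stu19, subject=cs: 488 + 756 + 511 = 1755.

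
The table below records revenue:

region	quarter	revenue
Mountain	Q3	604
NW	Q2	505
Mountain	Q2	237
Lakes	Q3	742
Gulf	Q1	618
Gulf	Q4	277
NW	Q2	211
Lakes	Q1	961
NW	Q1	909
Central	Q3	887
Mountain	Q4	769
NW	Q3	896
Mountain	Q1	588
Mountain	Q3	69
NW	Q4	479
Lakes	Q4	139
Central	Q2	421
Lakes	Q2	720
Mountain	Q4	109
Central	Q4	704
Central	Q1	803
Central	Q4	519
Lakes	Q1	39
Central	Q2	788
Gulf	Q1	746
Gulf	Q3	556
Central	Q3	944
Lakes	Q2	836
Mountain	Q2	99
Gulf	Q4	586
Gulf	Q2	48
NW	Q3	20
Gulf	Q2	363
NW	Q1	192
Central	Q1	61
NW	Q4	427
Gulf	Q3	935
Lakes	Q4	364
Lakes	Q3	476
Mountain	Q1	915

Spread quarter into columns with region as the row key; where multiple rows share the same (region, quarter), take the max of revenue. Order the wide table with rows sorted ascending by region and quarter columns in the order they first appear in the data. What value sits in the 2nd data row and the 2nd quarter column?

With rows sorted ascending by region, row 2 is region=Gulf. quarter columns in first-appearance order: Q3, Q2, Q1, Q4; column 2 is Q2.
Long rows with region=Gulf, quarter=Q2: max(48, 363) = 363.

363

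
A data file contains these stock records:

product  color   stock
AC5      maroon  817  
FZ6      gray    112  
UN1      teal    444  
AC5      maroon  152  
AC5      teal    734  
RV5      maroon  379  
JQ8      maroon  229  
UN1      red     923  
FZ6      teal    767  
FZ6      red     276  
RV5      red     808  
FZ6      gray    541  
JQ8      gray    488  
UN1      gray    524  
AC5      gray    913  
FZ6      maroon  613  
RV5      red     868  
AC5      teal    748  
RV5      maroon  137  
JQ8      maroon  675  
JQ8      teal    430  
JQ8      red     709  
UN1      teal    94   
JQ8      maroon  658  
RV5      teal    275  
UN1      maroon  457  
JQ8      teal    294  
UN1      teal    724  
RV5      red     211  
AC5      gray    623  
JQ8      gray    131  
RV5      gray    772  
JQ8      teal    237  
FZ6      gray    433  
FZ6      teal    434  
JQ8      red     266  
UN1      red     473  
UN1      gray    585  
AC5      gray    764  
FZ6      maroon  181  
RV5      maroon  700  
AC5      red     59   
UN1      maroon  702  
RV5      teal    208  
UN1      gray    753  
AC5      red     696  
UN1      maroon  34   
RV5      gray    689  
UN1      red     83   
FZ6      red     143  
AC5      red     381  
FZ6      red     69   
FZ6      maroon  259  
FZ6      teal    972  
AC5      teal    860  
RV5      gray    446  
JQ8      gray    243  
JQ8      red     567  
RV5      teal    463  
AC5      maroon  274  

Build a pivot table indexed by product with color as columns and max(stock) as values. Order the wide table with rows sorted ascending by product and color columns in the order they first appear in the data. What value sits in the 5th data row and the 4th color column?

923

With rows sorted ascending by product, row 5 is product=UN1. color columns in first-appearance order: maroon, gray, teal, red; column 4 is red.
Long rows with product=UN1, color=red: max(923, 473, 83) = 923.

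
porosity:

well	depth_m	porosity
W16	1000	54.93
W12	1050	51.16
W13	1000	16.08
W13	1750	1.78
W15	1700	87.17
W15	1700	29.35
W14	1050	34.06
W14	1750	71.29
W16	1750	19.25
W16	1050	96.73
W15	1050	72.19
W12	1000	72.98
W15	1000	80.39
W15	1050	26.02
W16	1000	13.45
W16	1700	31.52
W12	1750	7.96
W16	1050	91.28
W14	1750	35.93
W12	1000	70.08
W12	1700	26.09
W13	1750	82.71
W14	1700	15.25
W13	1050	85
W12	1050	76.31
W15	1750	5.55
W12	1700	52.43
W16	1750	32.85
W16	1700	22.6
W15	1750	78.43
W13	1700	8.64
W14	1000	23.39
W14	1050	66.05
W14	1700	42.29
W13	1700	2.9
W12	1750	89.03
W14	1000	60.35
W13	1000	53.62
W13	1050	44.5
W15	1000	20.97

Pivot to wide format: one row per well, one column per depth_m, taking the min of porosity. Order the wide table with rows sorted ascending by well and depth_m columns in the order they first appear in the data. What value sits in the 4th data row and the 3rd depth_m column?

With rows sorted ascending by well, row 4 is well=W15. depth_m columns in first-appearance order: 1000, 1050, 1750, 1700; column 3 is 1750.
Long rows with well=W15, depth_m=1750: min(5.55, 78.43) = 5.55.

5.55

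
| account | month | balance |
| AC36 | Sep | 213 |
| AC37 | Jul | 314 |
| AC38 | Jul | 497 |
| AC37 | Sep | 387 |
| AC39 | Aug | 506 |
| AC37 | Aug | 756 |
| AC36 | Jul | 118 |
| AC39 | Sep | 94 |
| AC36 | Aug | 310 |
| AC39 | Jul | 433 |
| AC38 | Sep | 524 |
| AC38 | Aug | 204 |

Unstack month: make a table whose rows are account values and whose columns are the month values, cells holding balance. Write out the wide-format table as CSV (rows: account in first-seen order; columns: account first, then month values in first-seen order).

account,Sep,Jul,Aug
AC36,213,118,310
AC37,387,314,756
AC38,524,497,204
AC39,94,433,506

Columns: account plus the 3 distinct month values (Sep, Jul, Aug).
For example, row AC36 column Sep takes balance=213 from the long row (AC36, Sep).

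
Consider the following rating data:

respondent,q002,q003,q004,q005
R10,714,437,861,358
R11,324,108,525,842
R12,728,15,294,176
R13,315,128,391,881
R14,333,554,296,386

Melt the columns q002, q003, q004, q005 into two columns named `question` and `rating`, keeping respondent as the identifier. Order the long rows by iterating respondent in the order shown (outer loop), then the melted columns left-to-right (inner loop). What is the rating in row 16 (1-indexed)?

20 rows total (5 × 4). Row 16: index ⌊(16-1)/4⌋ = 3 into respondent → R13; (16-1) mod 4 = 3 into the melted columns → q005.
So row 16 is (R13, q005, 881); rating = 881.

881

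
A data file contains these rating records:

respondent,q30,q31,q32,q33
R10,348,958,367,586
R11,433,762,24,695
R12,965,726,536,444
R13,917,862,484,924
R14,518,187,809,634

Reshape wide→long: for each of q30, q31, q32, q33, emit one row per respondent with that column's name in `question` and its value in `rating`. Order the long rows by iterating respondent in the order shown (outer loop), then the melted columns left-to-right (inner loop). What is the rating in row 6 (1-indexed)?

762

20 rows total (5 × 4). Row 6: index ⌊(6-1)/4⌋ = 1 into respondent → R11; (6-1) mod 4 = 1 into the melted columns → q31.
So row 6 is (R11, q31, 762); rating = 762.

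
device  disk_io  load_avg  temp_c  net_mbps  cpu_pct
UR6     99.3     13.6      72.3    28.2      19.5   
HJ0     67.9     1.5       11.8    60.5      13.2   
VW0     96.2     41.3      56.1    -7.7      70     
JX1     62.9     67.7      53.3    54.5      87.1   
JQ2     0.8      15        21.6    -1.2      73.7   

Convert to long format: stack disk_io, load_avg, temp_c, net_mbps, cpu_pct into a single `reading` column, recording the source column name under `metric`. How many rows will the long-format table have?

5 device values × 5 melted columns = 25 rows.

25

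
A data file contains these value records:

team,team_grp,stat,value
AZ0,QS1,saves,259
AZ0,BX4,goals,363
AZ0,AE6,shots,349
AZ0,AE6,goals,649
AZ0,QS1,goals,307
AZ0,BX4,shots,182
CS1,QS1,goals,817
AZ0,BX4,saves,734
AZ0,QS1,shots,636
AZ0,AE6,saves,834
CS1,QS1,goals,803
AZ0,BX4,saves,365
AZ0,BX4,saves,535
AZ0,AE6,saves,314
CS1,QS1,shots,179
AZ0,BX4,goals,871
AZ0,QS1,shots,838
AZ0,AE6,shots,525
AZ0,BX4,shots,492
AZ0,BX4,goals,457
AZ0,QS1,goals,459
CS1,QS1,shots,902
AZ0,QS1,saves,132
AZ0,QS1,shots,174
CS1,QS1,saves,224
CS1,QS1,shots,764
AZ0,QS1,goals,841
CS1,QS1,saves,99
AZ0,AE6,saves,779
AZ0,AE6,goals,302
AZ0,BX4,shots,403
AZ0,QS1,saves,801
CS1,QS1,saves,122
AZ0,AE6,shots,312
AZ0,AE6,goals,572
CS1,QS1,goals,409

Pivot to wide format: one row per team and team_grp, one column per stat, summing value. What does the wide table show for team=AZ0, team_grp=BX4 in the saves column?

Rows with team=AZ0, team_grp=BX4 and stat=saves: value values are 734, 365, 535.
734 + 365 + 535 = 1634.

1634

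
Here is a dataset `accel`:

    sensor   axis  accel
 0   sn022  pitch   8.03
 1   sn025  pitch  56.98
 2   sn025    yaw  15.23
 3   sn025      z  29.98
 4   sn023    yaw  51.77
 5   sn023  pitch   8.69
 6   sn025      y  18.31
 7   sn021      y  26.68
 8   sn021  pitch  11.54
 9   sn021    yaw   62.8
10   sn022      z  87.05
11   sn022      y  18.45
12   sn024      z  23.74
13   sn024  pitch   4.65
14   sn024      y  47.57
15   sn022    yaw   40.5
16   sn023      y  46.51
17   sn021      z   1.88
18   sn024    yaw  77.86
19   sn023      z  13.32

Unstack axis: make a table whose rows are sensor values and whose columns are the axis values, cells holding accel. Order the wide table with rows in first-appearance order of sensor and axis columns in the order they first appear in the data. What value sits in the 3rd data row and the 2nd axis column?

51.77

With rows in first-appearance order of sensor, row 3 is sensor=sn023. axis columns in first-appearance order: pitch, yaw, z, y; column 2 is yaw.
Long rows with sensor=sn023, axis=yaw: accel = 51.77.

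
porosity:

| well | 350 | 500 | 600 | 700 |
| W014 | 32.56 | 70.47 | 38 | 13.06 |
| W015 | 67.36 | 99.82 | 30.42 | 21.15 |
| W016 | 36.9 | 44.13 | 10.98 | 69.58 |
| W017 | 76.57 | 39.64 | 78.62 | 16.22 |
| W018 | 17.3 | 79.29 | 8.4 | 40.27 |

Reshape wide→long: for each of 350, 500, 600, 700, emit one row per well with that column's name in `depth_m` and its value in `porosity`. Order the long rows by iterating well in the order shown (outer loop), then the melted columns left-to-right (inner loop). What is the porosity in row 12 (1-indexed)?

69.58

20 rows total (5 × 4). Row 12: index ⌊(12-1)/4⌋ = 2 into well → W016; (12-1) mod 4 = 3 into the melted columns → 700.
So row 12 is (W016, 700, 69.58); porosity = 69.58.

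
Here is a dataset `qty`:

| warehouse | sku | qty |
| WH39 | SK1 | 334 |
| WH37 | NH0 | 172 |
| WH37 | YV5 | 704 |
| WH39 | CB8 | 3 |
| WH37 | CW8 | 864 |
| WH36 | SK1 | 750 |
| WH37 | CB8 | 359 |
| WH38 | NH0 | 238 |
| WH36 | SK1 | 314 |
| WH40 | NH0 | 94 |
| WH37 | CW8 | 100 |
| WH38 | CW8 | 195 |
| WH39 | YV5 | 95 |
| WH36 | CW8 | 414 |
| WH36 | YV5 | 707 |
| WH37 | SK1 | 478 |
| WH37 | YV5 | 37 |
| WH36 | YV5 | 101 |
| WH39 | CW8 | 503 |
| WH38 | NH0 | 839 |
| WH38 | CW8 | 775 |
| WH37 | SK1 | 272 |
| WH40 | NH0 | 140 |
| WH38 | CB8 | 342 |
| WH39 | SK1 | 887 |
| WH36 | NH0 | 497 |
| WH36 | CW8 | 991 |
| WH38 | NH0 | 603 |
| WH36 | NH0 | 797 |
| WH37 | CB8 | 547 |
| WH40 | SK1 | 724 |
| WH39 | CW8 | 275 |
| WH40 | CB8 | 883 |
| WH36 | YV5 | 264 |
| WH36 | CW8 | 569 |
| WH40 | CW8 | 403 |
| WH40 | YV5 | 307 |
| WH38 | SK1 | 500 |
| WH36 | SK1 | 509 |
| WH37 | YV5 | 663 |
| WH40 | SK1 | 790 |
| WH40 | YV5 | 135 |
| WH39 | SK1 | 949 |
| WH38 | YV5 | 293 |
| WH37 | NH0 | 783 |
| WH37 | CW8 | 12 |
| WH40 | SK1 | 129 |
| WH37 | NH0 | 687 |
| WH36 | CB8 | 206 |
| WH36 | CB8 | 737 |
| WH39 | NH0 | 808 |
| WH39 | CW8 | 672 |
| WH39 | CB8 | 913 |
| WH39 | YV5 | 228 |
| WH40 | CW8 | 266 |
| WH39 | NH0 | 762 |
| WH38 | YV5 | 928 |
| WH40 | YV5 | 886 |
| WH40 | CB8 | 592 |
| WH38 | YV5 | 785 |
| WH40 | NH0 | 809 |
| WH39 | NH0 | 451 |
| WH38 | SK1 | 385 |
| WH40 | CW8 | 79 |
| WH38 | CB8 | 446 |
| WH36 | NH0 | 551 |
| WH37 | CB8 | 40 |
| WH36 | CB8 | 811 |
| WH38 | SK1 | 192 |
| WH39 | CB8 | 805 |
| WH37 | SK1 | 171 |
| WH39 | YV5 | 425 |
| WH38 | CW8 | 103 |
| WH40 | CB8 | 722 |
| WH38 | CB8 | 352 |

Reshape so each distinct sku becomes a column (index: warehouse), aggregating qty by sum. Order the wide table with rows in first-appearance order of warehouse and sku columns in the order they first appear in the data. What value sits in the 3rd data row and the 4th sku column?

With rows in first-appearance order of warehouse, row 3 is warehouse=WH36. sku columns in first-appearance order: SK1, NH0, YV5, CB8, CW8; column 4 is CB8.
Long rows with warehouse=WH36, sku=CB8: 206 + 737 + 811 = 1754.

1754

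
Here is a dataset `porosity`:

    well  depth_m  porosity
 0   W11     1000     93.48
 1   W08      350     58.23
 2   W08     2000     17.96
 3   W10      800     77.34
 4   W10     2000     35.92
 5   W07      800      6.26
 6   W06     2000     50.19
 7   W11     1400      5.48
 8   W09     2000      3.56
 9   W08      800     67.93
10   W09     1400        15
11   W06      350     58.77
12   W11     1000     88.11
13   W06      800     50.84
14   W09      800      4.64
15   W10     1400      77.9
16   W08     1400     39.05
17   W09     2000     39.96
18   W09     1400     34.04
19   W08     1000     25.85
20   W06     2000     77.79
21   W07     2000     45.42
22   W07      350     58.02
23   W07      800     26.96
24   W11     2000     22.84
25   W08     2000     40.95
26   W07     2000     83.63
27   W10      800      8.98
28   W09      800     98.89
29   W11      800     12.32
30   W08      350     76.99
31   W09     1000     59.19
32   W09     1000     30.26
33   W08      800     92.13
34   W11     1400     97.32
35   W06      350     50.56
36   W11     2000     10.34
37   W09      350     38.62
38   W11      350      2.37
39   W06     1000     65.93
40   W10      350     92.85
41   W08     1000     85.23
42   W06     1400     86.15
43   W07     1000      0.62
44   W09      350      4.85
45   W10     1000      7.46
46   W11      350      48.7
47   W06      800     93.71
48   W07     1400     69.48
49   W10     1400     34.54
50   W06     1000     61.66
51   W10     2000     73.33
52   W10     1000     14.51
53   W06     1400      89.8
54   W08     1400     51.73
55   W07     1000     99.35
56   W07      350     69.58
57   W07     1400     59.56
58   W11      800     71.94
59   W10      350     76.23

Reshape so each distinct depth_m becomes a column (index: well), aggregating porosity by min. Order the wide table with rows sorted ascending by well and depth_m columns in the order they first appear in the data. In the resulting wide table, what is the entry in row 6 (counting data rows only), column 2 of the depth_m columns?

2.37

With rows sorted ascending by well, row 6 is well=W11. depth_m columns in first-appearance order: 1000, 350, 2000, 800, 1400; column 2 is 350.
Long rows with well=W11, depth_m=350: min(2.37, 48.7) = 2.37.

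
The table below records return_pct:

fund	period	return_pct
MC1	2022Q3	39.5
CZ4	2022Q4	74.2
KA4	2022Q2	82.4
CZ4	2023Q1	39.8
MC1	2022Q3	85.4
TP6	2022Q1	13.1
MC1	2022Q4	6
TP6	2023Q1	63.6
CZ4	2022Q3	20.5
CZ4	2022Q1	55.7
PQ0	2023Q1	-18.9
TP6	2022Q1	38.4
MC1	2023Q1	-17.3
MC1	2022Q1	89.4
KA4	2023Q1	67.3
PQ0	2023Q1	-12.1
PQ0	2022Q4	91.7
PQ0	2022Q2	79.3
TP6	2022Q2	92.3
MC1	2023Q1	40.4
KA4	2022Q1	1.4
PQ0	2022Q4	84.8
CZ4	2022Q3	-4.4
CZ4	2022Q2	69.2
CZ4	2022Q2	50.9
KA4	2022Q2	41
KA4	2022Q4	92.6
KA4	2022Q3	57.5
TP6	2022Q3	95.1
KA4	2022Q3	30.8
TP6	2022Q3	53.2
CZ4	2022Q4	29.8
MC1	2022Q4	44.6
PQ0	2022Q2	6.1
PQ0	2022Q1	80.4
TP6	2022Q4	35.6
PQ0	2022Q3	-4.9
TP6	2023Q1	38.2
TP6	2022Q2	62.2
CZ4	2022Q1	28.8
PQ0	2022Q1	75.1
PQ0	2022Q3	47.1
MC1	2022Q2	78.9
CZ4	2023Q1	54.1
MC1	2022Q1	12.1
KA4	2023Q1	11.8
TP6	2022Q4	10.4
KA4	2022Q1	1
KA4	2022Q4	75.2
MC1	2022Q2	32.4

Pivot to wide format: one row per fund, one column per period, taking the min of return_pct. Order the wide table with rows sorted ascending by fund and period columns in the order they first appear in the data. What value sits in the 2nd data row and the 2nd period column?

With rows sorted ascending by fund, row 2 is fund=KA4. period columns in first-appearance order: 2022Q3, 2022Q4, 2022Q2, 2023Q1, 2022Q1; column 2 is 2022Q4.
Long rows with fund=KA4, period=2022Q4: min(92.6, 75.2) = 75.2.

75.2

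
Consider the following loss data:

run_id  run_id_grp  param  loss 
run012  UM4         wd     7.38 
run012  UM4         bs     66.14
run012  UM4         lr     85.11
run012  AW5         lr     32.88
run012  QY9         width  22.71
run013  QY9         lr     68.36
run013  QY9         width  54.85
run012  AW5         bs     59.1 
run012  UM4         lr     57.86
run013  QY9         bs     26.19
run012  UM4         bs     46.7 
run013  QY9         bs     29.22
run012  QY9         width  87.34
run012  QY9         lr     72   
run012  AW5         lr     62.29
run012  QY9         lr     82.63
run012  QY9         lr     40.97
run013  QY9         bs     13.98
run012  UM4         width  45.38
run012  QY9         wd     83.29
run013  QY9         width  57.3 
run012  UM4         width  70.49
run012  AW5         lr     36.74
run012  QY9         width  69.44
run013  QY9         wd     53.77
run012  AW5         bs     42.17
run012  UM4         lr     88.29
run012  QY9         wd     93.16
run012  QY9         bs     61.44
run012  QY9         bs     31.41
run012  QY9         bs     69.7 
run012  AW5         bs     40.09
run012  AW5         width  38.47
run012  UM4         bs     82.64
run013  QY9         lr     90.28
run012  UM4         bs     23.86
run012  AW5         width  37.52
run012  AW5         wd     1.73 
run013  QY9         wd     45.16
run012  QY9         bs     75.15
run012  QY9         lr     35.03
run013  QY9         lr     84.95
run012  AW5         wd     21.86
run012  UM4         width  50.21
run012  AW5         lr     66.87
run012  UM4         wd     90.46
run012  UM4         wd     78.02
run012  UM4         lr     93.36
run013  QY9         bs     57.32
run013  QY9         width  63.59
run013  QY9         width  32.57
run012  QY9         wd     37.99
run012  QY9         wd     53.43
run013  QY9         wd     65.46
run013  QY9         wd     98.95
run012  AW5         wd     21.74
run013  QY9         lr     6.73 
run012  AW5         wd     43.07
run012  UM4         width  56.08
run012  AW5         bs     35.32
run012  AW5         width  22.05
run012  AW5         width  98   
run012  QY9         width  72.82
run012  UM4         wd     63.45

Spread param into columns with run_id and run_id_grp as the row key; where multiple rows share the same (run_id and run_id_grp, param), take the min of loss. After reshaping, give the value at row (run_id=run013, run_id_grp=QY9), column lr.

6.73

Rows with run_id=run013, run_id_grp=QY9 and param=lr: loss values are 68.36, 90.28, 84.95, 6.73.
min(68.36, 90.28, 84.95, 6.73) = 6.73.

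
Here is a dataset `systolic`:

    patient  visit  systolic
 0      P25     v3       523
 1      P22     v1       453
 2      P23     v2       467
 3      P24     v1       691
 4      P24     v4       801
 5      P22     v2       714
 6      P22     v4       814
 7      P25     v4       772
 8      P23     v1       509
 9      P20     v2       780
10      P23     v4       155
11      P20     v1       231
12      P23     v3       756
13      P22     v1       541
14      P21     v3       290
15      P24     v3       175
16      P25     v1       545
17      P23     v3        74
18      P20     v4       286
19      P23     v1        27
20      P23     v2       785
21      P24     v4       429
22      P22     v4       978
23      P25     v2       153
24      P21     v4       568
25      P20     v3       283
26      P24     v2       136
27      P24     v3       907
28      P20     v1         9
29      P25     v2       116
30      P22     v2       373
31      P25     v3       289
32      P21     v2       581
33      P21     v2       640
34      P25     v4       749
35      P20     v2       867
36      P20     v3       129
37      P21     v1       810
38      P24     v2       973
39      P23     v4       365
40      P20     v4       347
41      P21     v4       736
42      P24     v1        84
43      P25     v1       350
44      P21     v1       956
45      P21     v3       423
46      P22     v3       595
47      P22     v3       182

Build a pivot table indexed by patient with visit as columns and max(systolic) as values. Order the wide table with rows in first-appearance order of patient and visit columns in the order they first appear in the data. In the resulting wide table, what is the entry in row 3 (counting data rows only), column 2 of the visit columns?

With rows in first-appearance order of patient, row 3 is patient=P23. visit columns in first-appearance order: v3, v1, v2, v4; column 2 is v1.
Long rows with patient=P23, visit=v1: max(509, 27) = 509.

509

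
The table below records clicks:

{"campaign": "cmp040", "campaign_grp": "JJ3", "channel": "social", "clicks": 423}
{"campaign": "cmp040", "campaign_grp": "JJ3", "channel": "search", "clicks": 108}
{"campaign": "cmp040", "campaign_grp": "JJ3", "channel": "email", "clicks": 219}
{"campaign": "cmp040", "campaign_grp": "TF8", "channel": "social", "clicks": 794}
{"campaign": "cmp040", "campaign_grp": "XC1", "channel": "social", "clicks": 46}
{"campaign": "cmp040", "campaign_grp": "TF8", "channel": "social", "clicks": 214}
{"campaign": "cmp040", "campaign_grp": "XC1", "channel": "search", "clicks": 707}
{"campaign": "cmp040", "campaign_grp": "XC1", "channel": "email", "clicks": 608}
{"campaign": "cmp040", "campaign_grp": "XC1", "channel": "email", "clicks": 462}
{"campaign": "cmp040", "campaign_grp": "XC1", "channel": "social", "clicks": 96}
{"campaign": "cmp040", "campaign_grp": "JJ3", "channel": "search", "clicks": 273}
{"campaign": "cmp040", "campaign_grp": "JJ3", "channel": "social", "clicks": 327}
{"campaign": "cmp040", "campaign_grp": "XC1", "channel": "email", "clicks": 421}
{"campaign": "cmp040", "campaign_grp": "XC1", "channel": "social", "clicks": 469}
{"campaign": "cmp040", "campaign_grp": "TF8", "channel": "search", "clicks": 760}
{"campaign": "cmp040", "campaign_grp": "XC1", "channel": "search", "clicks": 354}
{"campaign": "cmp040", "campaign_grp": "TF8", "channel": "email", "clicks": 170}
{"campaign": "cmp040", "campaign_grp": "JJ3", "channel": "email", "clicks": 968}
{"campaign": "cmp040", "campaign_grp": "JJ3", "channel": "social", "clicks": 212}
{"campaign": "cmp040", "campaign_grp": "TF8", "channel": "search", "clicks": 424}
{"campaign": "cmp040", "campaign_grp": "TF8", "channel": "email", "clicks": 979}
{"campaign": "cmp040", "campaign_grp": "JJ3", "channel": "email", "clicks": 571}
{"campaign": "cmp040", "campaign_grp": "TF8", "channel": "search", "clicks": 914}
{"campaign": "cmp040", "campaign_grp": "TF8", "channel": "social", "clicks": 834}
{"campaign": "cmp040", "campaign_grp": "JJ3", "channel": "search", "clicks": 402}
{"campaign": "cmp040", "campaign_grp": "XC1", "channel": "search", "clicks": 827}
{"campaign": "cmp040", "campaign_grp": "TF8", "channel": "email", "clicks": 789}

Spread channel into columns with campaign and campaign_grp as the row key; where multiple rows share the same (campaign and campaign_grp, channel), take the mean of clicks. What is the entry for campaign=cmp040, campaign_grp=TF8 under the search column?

Rows with campaign=cmp040, campaign_grp=TF8 and channel=search: clicks values are 760, 424, 914.
(760 + 424 + 914) / 3 = 699.33.

699.33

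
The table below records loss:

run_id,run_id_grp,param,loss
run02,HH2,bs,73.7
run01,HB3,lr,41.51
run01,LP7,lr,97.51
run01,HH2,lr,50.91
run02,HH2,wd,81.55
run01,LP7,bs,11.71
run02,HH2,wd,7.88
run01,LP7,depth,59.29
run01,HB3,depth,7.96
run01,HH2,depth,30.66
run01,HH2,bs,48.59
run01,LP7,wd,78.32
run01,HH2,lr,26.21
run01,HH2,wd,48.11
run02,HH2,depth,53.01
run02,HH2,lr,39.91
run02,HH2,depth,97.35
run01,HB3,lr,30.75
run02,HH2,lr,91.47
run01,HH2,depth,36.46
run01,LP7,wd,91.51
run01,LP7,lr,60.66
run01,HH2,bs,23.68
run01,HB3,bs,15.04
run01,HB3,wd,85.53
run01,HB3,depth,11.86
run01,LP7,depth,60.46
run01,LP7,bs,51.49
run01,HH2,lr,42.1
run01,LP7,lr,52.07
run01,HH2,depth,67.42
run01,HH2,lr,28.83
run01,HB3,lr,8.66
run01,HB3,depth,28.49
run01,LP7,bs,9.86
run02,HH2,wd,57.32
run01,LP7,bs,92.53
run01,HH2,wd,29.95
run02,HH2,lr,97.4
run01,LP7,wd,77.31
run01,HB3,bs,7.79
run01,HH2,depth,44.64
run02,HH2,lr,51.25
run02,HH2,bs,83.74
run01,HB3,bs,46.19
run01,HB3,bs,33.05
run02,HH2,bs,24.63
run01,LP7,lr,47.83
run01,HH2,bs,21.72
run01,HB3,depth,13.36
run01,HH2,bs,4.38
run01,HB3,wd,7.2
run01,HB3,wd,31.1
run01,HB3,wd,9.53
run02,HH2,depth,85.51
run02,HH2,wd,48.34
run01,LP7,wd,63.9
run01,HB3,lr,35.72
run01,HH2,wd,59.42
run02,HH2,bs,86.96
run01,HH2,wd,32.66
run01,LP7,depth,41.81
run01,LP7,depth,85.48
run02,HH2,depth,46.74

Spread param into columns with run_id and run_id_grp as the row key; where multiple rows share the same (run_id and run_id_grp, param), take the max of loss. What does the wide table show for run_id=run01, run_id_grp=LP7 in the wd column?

91.51

Rows with run_id=run01, run_id_grp=LP7 and param=wd: loss values are 78.32, 91.51, 77.31, 63.9.
max(78.32, 91.51, 77.31, 63.9) = 91.51.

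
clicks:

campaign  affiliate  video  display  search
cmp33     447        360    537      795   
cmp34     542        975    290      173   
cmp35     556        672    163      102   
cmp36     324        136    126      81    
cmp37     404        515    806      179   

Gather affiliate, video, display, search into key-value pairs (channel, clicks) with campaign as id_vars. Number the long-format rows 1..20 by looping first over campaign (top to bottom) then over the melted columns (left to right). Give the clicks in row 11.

163

20 rows total (5 × 4). Row 11: index ⌊(11-1)/4⌋ = 2 into campaign → cmp35; (11-1) mod 4 = 2 into the melted columns → display.
So row 11 is (cmp35, display, 163); clicks = 163.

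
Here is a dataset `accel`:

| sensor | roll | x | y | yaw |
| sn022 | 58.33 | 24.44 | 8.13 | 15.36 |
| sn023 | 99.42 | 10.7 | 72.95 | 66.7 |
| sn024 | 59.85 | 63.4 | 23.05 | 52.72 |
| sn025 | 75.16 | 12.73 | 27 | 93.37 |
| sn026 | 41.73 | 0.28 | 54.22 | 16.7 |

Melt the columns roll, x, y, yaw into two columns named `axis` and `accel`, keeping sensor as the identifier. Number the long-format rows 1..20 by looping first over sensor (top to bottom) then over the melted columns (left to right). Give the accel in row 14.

20 rows total (5 × 4). Row 14: index ⌊(14-1)/4⌋ = 3 into sensor → sn025; (14-1) mod 4 = 1 into the melted columns → x.
So row 14 is (sn025, x, 12.73); accel = 12.73.

12.73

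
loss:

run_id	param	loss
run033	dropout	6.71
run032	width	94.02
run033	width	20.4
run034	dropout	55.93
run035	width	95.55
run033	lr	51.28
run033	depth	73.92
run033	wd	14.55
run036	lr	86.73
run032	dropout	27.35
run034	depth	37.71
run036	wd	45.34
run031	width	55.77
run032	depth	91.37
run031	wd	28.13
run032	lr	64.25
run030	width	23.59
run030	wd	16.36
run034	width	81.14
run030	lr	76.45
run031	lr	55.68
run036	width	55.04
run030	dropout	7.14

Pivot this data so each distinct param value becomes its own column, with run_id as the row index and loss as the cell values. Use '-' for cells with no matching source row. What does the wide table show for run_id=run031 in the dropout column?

-

No long-format row has run_id=run031 and param=dropout, so the cell is -.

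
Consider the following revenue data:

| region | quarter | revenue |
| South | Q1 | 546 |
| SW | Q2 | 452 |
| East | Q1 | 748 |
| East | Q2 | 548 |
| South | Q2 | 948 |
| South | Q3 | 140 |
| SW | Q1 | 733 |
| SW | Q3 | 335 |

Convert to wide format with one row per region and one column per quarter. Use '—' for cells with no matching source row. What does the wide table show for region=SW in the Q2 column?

The long row with region=SW, quarter=Q2 has revenue=452.

452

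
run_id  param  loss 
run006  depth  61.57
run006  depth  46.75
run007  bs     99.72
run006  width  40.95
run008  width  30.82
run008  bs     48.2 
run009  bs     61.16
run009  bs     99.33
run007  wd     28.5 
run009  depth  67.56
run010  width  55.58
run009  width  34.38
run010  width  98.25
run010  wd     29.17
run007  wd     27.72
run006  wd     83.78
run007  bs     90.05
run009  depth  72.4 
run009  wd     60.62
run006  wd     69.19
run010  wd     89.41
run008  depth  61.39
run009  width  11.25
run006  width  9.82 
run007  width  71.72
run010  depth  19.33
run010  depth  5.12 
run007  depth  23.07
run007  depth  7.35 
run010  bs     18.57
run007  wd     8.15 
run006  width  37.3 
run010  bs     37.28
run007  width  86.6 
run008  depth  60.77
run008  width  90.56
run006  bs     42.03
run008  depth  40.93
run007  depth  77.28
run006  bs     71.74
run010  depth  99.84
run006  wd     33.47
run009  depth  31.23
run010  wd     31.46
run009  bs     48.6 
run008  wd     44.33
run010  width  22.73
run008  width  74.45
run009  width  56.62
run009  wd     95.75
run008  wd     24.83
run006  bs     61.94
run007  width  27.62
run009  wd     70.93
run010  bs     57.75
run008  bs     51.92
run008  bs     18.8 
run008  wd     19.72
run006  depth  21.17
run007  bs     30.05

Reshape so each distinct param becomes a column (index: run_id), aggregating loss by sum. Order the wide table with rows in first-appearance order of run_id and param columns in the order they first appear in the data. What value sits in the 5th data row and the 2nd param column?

With rows in first-appearance order of run_id, row 5 is run_id=run010. param columns in first-appearance order: depth, bs, width, wd; column 2 is bs.
Long rows with run_id=run010, param=bs: 18.57 + 37.28 + 57.75 = 113.60.

113.60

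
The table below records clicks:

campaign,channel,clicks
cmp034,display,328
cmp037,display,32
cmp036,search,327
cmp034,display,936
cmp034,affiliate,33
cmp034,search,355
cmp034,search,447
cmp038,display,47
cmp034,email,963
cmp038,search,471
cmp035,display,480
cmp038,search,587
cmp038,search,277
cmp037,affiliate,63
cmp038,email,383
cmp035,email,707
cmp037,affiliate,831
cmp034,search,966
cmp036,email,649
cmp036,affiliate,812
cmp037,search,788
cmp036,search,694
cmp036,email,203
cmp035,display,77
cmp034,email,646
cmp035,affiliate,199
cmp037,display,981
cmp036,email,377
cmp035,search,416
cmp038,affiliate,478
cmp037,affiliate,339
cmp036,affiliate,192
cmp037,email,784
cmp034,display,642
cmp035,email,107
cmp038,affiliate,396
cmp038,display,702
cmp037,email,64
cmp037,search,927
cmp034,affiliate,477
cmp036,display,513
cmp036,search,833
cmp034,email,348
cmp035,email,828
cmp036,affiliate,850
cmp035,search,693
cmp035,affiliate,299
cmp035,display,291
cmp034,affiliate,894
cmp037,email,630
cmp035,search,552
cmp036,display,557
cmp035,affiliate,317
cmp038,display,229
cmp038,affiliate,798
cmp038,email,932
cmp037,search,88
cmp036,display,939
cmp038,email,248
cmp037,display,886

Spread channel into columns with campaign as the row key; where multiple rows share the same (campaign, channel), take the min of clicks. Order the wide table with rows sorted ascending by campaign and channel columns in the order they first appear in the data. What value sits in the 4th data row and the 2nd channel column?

With rows sorted ascending by campaign, row 4 is campaign=cmp037. channel columns in first-appearance order: display, search, affiliate, email; column 2 is search.
Long rows with campaign=cmp037, channel=search: min(788, 927, 88) = 88.

88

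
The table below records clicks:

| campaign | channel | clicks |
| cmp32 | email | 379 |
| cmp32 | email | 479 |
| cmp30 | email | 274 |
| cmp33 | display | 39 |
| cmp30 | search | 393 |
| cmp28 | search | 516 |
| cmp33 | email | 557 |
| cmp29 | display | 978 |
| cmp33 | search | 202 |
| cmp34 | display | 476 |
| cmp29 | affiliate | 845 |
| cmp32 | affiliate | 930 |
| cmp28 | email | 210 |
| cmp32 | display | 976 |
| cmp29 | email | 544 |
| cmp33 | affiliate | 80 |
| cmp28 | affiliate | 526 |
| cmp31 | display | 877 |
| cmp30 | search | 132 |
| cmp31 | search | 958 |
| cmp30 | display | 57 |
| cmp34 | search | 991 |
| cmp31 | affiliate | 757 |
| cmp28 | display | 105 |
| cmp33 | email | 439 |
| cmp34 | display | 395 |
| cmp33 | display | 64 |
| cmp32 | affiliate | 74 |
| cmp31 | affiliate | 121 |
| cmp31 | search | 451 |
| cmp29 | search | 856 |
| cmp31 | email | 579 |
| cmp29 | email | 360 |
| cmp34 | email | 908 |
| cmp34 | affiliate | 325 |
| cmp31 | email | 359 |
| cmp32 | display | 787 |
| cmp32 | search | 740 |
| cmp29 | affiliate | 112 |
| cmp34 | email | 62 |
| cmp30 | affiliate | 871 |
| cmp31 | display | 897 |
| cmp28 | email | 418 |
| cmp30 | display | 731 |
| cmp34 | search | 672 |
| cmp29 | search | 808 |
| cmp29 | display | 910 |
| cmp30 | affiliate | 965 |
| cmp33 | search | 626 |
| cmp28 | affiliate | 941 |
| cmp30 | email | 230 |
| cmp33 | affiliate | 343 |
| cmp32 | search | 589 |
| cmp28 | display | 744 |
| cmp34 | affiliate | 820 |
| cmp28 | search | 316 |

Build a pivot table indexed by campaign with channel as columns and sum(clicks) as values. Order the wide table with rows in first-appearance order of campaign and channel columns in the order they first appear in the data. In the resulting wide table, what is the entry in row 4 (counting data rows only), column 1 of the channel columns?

628

With rows in first-appearance order of campaign, row 4 is campaign=cmp28. channel columns in first-appearance order: email, display, search, affiliate; column 1 is email.
Long rows with campaign=cmp28, channel=email: 210 + 418 = 628.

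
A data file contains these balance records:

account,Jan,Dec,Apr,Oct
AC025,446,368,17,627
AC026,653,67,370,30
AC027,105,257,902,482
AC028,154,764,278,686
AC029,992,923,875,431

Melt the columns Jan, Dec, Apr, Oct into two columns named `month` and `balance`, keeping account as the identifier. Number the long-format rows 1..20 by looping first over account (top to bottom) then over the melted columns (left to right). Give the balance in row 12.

20 rows total (5 × 4). Row 12: index ⌊(12-1)/4⌋ = 2 into account → AC027; (12-1) mod 4 = 3 into the melted columns → Oct.
So row 12 is (AC027, Oct, 482); balance = 482.

482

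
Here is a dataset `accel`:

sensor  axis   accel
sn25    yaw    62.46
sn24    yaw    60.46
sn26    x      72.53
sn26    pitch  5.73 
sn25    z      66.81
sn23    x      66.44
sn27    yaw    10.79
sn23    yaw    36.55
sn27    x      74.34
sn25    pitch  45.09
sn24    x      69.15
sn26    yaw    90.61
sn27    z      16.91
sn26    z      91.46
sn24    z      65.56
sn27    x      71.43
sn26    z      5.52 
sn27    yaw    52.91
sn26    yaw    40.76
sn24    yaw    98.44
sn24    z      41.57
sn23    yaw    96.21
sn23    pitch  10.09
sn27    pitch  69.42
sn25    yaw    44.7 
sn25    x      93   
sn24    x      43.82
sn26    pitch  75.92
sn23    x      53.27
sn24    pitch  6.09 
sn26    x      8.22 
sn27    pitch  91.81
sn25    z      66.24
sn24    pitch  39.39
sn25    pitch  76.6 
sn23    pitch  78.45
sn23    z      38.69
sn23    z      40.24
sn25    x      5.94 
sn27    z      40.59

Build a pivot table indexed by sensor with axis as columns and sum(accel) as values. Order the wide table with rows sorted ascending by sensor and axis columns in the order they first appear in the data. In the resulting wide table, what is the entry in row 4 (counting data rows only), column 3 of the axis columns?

81.65

With rows sorted ascending by sensor, row 4 is sensor=sn26. axis columns in first-appearance order: yaw, x, pitch, z; column 3 is pitch.
Long rows with sensor=sn26, axis=pitch: 5.73 + 75.92 = 81.65.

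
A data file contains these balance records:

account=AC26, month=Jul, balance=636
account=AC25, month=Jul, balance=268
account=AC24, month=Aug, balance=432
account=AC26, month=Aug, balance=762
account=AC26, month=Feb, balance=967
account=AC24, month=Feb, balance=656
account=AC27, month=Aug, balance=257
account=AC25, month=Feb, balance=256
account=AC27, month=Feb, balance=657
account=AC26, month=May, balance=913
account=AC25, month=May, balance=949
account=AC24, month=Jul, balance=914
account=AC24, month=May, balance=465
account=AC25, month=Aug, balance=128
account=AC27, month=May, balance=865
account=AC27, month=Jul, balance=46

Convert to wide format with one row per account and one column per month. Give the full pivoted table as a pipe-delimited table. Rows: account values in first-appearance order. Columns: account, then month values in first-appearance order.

Columns: account plus the 4 distinct month values (Jul, Aug, Feb, May).
For example, row AC26 column Jul takes balance=636 from the long row (AC26, Jul).

| account | Jul | Aug | Feb | May |
| AC26 | 636 | 762 | 967 | 913 |
| AC25 | 268 | 128 | 256 | 949 |
| AC24 | 914 | 432 | 656 | 465 |
| AC27 | 46 | 257 | 657 | 865 |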